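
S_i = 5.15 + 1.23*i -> [5.15, 6.38, 7.61, 8.84, 10.07]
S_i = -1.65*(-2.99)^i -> [-1.65, 4.93, -14.75, 44.11, -131.88]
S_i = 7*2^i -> [7, 14, 28, 56, 112]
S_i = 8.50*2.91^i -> [8.5, 24.74, 71.98, 209.46, 609.52]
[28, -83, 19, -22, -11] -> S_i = Random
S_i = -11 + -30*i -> [-11, -41, -71, -101, -131]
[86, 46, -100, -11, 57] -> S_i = Random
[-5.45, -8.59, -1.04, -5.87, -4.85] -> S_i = Random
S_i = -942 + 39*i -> [-942, -903, -864, -825, -786]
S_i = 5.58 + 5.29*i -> [5.58, 10.87, 16.16, 21.45, 26.74]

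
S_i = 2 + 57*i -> [2, 59, 116, 173, 230]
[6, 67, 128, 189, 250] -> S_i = 6 + 61*i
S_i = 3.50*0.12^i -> [3.5, 0.42, 0.05, 0.01, 0.0]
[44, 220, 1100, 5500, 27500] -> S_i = 44*5^i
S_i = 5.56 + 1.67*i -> [5.56, 7.23, 8.9, 10.57, 12.24]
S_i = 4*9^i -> [4, 36, 324, 2916, 26244]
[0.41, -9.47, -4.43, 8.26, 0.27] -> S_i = Random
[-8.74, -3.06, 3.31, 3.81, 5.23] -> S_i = Random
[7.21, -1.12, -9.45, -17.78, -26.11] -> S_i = 7.21 + -8.33*i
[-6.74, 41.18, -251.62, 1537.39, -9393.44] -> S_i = -6.74*(-6.11)^i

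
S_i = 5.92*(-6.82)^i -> [5.92, -40.37, 275.35, -1877.91, 12807.35]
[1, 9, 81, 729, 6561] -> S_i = 1*9^i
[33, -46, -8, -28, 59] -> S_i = Random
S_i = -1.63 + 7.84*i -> [-1.63, 6.21, 14.05, 21.89, 29.73]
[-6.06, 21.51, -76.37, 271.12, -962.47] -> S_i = -6.06*(-3.55)^i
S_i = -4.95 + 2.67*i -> [-4.95, -2.28, 0.39, 3.06, 5.73]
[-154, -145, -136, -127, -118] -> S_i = -154 + 9*i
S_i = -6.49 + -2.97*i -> [-6.49, -9.46, -12.43, -15.4, -18.37]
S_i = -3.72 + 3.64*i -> [-3.72, -0.08, 3.56, 7.2, 10.84]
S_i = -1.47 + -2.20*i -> [-1.47, -3.67, -5.87, -8.07, -10.27]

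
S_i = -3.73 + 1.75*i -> [-3.73, -1.98, -0.23, 1.52, 3.27]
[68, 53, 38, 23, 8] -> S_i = 68 + -15*i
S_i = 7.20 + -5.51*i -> [7.2, 1.69, -3.82, -9.33, -14.84]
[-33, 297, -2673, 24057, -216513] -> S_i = -33*-9^i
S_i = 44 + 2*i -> [44, 46, 48, 50, 52]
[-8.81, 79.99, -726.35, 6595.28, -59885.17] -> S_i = -8.81*(-9.08)^i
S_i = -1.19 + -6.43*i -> [-1.19, -7.62, -14.05, -20.48, -26.91]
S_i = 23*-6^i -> [23, -138, 828, -4968, 29808]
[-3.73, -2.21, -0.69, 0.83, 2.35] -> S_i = -3.73 + 1.52*i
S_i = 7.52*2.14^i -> [7.52, 16.09, 34.44, 73.7, 157.71]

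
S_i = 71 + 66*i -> [71, 137, 203, 269, 335]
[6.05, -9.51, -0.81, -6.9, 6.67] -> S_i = Random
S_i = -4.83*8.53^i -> [-4.83, -41.2, -351.44, -2997.74, -25570.74]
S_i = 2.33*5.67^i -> [2.33, 13.21, 74.91, 424.72, 2408.18]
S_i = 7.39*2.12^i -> [7.39, 15.67, 33.21, 70.41, 149.28]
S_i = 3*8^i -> [3, 24, 192, 1536, 12288]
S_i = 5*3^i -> [5, 15, 45, 135, 405]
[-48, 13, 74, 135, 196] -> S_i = -48 + 61*i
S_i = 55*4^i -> [55, 220, 880, 3520, 14080]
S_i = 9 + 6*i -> [9, 15, 21, 27, 33]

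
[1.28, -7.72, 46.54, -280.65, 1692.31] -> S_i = 1.28*(-6.03)^i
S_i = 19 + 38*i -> [19, 57, 95, 133, 171]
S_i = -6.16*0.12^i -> [-6.16, -0.74, -0.09, -0.01, -0.0]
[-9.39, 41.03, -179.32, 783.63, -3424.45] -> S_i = -9.39*(-4.37)^i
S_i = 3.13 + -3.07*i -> [3.13, 0.06, -3.01, -6.08, -9.15]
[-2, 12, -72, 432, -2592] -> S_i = -2*-6^i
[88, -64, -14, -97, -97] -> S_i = Random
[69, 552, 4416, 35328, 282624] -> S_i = 69*8^i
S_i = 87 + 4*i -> [87, 91, 95, 99, 103]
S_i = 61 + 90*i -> [61, 151, 241, 331, 421]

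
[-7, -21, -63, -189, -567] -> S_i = -7*3^i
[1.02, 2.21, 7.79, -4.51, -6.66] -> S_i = Random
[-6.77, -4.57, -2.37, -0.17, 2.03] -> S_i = -6.77 + 2.20*i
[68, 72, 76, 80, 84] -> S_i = 68 + 4*i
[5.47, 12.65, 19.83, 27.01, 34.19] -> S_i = 5.47 + 7.18*i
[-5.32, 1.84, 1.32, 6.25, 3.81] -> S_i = Random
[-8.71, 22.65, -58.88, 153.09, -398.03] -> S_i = -8.71*(-2.60)^i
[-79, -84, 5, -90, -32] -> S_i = Random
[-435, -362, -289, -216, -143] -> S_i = -435 + 73*i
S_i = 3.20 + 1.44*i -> [3.2, 4.64, 6.08, 7.52, 8.96]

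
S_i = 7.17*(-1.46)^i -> [7.17, -10.47, 15.28, -22.31, 32.58]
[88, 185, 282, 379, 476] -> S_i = 88 + 97*i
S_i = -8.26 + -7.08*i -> [-8.26, -15.34, -22.42, -29.5, -36.58]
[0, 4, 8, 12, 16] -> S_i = 0 + 4*i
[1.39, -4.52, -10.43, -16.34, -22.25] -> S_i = 1.39 + -5.91*i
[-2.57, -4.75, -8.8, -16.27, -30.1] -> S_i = -2.57*1.85^i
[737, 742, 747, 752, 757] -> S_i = 737 + 5*i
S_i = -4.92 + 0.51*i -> [-4.92, -4.41, -3.9, -3.39, -2.88]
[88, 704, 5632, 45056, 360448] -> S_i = 88*8^i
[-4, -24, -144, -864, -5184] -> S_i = -4*6^i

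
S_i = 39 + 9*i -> [39, 48, 57, 66, 75]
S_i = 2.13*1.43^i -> [2.13, 3.05, 4.36, 6.23, 8.91]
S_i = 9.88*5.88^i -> [9.88, 58.09, 341.6, 2008.58, 11810.44]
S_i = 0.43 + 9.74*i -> [0.43, 10.17, 19.91, 29.65, 39.39]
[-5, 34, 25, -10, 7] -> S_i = Random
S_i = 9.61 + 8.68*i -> [9.61, 18.29, 26.97, 35.65, 44.33]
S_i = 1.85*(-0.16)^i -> [1.85, -0.3, 0.05, -0.01, 0.0]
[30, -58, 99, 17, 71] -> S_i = Random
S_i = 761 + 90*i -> [761, 851, 941, 1031, 1121]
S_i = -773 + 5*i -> [-773, -768, -763, -758, -753]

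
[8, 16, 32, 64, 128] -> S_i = 8*2^i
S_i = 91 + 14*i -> [91, 105, 119, 133, 147]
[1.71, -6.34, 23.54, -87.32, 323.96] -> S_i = 1.71*(-3.71)^i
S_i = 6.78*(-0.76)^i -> [6.78, -5.15, 3.92, -2.98, 2.26]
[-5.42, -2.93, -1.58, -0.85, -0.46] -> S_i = -5.42*0.54^i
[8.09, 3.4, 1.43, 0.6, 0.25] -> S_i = 8.09*0.42^i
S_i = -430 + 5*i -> [-430, -425, -420, -415, -410]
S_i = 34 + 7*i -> [34, 41, 48, 55, 62]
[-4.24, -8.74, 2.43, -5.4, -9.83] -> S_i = Random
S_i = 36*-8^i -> [36, -288, 2304, -18432, 147456]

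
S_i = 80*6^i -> [80, 480, 2880, 17280, 103680]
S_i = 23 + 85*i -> [23, 108, 193, 278, 363]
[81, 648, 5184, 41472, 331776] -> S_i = 81*8^i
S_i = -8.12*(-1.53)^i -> [-8.12, 12.42, -19.01, 29.08, -44.5]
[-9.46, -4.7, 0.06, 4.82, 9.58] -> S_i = -9.46 + 4.76*i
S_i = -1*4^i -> [-1, -4, -16, -64, -256]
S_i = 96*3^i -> [96, 288, 864, 2592, 7776]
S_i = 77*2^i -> [77, 154, 308, 616, 1232]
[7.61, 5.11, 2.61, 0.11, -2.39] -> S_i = 7.61 + -2.50*i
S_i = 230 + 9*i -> [230, 239, 248, 257, 266]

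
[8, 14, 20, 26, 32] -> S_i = 8 + 6*i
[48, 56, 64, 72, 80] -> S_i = 48 + 8*i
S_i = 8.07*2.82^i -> [8.07, 22.76, 64.18, 180.98, 510.35]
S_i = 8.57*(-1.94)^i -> [8.57, -16.63, 32.25, -62.57, 121.39]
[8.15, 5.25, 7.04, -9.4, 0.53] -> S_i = Random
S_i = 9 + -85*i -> [9, -76, -161, -246, -331]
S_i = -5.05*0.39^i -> [-5.05, -1.97, -0.77, -0.3, -0.12]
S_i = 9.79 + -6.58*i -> [9.79, 3.21, -3.37, -9.95, -16.53]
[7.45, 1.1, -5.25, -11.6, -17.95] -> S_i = 7.45 + -6.35*i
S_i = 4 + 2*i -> [4, 6, 8, 10, 12]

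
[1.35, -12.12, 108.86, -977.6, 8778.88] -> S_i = 1.35*(-8.98)^i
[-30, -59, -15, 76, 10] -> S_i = Random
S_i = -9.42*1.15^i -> [-9.42, -10.83, -12.46, -14.33, -16.48]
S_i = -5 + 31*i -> [-5, 26, 57, 88, 119]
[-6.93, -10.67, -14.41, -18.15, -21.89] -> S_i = -6.93 + -3.74*i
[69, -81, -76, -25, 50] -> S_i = Random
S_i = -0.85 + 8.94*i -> [-0.85, 8.09, 17.03, 25.97, 34.91]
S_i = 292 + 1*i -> [292, 293, 294, 295, 296]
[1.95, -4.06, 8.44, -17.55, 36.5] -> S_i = 1.95*(-2.08)^i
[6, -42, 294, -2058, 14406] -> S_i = 6*-7^i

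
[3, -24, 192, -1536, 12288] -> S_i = 3*-8^i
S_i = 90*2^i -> [90, 180, 360, 720, 1440]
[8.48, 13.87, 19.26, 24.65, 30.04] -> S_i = 8.48 + 5.39*i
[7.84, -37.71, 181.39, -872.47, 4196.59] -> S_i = 7.84*(-4.81)^i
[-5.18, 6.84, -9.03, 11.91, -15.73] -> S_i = -5.18*(-1.32)^i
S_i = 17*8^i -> [17, 136, 1088, 8704, 69632]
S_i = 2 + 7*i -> [2, 9, 16, 23, 30]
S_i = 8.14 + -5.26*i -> [8.14, 2.88, -2.38, -7.64, -12.9]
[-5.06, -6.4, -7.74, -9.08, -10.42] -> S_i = -5.06 + -1.34*i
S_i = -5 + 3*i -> [-5, -2, 1, 4, 7]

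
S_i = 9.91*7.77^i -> [9.91, 77.0, 598.3, 4648.76, 36120.83]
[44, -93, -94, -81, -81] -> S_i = Random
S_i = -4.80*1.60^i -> [-4.8, -7.68, -12.29, -19.66, -31.46]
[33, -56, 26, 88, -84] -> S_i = Random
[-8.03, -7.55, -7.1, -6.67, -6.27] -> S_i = -8.03*0.94^i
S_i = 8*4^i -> [8, 32, 128, 512, 2048]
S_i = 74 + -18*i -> [74, 56, 38, 20, 2]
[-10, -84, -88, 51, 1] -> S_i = Random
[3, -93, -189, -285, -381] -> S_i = 3 + -96*i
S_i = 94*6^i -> [94, 564, 3384, 20304, 121824]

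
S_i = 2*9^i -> [2, 18, 162, 1458, 13122]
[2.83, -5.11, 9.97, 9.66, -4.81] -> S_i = Random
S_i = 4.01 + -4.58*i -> [4.01, -0.57, -5.15, -9.73, -14.31]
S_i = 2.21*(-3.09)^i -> [2.21, -6.83, 21.1, -65.2, 201.48]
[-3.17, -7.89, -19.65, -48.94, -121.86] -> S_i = -3.17*2.49^i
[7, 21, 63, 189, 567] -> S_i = 7*3^i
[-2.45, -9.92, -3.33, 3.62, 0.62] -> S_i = Random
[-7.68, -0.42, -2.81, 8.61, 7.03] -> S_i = Random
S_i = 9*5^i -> [9, 45, 225, 1125, 5625]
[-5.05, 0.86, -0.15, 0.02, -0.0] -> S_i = -5.05*(-0.17)^i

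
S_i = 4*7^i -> [4, 28, 196, 1372, 9604]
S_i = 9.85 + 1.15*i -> [9.85, 11.0, 12.15, 13.3, 14.45]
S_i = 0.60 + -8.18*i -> [0.6, -7.58, -15.76, -23.94, -32.12]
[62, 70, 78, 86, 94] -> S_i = 62 + 8*i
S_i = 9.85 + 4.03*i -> [9.85, 13.88, 17.91, 21.94, 25.97]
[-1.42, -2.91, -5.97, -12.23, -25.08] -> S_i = -1.42*2.05^i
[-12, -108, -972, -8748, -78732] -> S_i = -12*9^i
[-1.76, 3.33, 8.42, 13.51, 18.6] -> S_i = -1.76 + 5.09*i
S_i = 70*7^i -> [70, 490, 3430, 24010, 168070]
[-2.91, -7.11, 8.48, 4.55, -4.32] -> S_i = Random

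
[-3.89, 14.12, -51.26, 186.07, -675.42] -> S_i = -3.89*(-3.63)^i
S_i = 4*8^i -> [4, 32, 256, 2048, 16384]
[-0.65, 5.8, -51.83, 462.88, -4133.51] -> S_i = -0.65*(-8.93)^i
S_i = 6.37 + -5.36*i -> [6.37, 1.01, -4.35, -9.71, -15.07]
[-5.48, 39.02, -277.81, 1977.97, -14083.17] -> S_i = -5.48*(-7.12)^i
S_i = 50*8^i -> [50, 400, 3200, 25600, 204800]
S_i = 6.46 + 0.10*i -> [6.46, 6.56, 6.66, 6.76, 6.86]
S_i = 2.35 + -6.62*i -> [2.35, -4.27, -10.89, -17.51, -24.13]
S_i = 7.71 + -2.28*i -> [7.71, 5.43, 3.15, 0.87, -1.41]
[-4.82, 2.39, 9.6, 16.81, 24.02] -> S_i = -4.82 + 7.21*i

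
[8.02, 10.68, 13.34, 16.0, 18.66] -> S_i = 8.02 + 2.66*i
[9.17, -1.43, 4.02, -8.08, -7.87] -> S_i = Random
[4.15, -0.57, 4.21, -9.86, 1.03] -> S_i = Random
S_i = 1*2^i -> [1, 2, 4, 8, 16]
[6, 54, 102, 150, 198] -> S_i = 6 + 48*i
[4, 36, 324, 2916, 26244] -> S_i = 4*9^i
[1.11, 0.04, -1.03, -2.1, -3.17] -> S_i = 1.11 + -1.07*i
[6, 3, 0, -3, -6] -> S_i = 6 + -3*i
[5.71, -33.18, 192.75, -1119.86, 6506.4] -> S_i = 5.71*(-5.81)^i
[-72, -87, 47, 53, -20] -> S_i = Random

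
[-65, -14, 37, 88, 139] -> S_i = -65 + 51*i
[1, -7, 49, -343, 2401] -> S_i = 1*-7^i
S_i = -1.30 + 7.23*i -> [-1.3, 5.93, 13.16, 20.39, 27.62]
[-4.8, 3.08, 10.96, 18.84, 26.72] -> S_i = -4.80 + 7.88*i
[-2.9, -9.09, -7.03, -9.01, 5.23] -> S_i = Random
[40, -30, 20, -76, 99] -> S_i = Random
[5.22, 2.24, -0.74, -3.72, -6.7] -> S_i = 5.22 + -2.98*i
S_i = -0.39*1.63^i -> [-0.39, -0.64, -1.04, -1.69, -2.75]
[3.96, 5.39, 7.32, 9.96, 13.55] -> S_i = 3.96*1.36^i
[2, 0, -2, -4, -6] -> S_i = 2 + -2*i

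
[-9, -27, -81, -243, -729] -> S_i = -9*3^i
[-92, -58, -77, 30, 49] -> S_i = Random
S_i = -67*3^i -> [-67, -201, -603, -1809, -5427]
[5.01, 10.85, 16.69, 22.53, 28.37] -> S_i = 5.01 + 5.84*i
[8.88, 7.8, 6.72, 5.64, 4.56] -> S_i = 8.88 + -1.08*i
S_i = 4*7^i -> [4, 28, 196, 1372, 9604]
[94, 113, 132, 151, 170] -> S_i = 94 + 19*i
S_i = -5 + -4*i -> [-5, -9, -13, -17, -21]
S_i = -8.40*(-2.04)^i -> [-8.4, 17.14, -34.96, 71.31, -145.48]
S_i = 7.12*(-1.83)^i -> [7.12, -13.03, 23.84, -43.63, 79.85]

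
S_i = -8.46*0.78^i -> [-8.46, -6.6, -5.15, -4.01, -3.13]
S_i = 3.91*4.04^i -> [3.91, 15.8, 63.82, 257.82, 1041.6]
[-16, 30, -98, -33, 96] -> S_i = Random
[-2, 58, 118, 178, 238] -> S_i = -2 + 60*i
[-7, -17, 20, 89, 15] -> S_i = Random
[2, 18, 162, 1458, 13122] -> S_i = 2*9^i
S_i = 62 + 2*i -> [62, 64, 66, 68, 70]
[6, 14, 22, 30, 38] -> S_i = 6 + 8*i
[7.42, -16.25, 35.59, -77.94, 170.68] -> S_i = 7.42*(-2.19)^i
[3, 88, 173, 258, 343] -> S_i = 3 + 85*i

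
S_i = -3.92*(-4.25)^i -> [-3.92, 16.66, -70.8, 300.92, -1278.92]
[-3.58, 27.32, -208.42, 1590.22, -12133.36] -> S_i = -3.58*(-7.63)^i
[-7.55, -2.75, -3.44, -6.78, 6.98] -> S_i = Random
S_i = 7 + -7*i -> [7, 0, -7, -14, -21]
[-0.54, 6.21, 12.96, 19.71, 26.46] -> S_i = -0.54 + 6.75*i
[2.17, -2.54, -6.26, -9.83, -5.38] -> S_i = Random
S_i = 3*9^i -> [3, 27, 243, 2187, 19683]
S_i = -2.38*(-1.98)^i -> [-2.38, 4.71, -9.33, 18.47, -36.58]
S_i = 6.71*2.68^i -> [6.71, 17.98, 48.19, 129.16, 346.15]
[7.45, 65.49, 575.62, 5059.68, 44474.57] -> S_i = 7.45*8.79^i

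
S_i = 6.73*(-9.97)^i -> [6.73, -67.1, 668.97, -6669.61, 66496.03]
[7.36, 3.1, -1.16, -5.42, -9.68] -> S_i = 7.36 + -4.26*i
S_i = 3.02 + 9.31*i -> [3.02, 12.33, 21.64, 30.95, 40.26]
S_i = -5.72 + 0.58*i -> [-5.72, -5.14, -4.56, -3.98, -3.4]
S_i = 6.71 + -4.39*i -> [6.71, 2.32, -2.07, -6.46, -10.85]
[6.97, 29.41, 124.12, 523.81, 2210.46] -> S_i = 6.97*4.22^i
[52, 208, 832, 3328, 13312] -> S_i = 52*4^i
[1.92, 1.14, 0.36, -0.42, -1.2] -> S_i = 1.92 + -0.78*i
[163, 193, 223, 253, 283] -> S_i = 163 + 30*i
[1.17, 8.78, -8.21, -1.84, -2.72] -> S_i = Random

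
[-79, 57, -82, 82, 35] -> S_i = Random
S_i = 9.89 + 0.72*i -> [9.89, 10.61, 11.33, 12.05, 12.77]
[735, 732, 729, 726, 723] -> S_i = 735 + -3*i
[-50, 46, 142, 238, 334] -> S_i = -50 + 96*i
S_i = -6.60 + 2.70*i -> [-6.6, -3.9, -1.2, 1.5, 4.2]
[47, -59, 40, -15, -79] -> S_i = Random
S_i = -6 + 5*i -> [-6, -1, 4, 9, 14]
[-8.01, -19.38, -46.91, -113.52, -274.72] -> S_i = -8.01*2.42^i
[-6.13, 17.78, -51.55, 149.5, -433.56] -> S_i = -6.13*(-2.90)^i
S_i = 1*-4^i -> [1, -4, 16, -64, 256]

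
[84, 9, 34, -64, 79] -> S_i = Random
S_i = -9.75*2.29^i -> [-9.75, -22.33, -51.13, -117.09, -268.13]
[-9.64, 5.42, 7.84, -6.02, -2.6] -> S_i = Random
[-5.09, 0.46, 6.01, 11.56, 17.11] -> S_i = -5.09 + 5.55*i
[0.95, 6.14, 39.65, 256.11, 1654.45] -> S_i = 0.95*6.46^i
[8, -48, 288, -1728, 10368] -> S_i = 8*-6^i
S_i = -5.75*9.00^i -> [-5.75, -51.75, -465.75, -4191.75, -37725.75]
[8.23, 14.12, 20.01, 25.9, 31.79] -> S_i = 8.23 + 5.89*i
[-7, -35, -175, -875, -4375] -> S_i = -7*5^i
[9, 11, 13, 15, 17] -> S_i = 9 + 2*i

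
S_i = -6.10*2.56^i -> [-6.1, -15.62, -39.98, -102.34, -261.99]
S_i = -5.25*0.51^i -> [-5.25, -2.68, -1.37, -0.7, -0.36]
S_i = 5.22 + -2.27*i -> [5.22, 2.95, 0.68, -1.59, -3.86]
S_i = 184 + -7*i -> [184, 177, 170, 163, 156]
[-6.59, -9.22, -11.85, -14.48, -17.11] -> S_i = -6.59 + -2.63*i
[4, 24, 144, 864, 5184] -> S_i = 4*6^i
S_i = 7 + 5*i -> [7, 12, 17, 22, 27]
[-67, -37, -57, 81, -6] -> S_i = Random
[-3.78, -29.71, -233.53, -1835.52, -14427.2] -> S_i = -3.78*7.86^i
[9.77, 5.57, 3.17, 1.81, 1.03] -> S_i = 9.77*0.57^i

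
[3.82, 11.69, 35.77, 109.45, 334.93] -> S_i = 3.82*3.06^i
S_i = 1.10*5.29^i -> [1.1, 5.82, 30.78, 162.84, 861.42]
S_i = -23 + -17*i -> [-23, -40, -57, -74, -91]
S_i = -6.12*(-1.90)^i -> [-6.12, 11.63, -22.09, 41.98, -79.76]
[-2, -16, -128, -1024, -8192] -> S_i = -2*8^i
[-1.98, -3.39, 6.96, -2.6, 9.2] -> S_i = Random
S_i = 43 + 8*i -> [43, 51, 59, 67, 75]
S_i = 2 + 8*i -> [2, 10, 18, 26, 34]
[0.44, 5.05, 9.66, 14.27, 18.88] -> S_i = 0.44 + 4.61*i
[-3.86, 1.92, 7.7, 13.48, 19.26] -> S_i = -3.86 + 5.78*i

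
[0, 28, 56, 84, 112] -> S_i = 0 + 28*i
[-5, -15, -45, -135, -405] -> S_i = -5*3^i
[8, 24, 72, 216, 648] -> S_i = 8*3^i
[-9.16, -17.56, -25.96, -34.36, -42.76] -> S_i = -9.16 + -8.40*i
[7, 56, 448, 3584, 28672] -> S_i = 7*8^i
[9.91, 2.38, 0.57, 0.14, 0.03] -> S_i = 9.91*0.24^i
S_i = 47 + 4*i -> [47, 51, 55, 59, 63]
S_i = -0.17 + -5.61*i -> [-0.17, -5.78, -11.39, -17.0, -22.61]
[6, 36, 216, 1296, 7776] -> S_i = 6*6^i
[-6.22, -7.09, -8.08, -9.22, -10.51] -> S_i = -6.22*1.14^i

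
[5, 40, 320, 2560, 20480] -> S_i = 5*8^i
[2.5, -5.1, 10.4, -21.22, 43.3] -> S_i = 2.50*(-2.04)^i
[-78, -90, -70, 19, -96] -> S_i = Random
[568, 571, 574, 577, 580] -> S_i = 568 + 3*i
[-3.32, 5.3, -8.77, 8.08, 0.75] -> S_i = Random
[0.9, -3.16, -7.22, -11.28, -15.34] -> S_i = 0.90 + -4.06*i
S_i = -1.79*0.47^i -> [-1.79, -0.84, -0.4, -0.19, -0.09]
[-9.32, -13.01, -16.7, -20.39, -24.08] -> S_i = -9.32 + -3.69*i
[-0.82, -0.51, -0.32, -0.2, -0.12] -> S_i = -0.82*0.62^i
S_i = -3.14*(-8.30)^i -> [-3.14, 26.06, -216.31, 1795.41, -14901.91]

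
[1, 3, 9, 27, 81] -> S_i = 1*3^i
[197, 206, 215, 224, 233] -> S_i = 197 + 9*i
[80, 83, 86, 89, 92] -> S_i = 80 + 3*i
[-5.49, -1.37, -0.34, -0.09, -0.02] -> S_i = -5.49*0.25^i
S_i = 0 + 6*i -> [0, 6, 12, 18, 24]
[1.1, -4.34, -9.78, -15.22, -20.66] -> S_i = 1.10 + -5.44*i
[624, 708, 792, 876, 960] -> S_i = 624 + 84*i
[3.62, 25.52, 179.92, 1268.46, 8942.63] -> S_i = 3.62*7.05^i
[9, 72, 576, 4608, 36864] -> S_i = 9*8^i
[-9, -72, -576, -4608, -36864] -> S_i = -9*8^i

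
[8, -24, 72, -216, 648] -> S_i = 8*-3^i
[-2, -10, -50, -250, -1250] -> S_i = -2*5^i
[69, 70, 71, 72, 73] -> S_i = 69 + 1*i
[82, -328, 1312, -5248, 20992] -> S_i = 82*-4^i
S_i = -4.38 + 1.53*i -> [-4.38, -2.85, -1.32, 0.21, 1.74]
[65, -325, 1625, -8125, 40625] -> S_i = 65*-5^i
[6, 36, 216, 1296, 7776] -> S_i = 6*6^i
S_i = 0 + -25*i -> [0, -25, -50, -75, -100]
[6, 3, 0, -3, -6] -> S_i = 6 + -3*i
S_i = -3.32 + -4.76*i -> [-3.32, -8.08, -12.84, -17.6, -22.36]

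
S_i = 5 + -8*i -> [5, -3, -11, -19, -27]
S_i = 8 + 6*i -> [8, 14, 20, 26, 32]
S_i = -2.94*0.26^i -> [-2.94, -0.76, -0.2, -0.05, -0.01]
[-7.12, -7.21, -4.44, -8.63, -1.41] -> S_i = Random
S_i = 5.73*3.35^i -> [5.73, 19.2, 64.3, 215.42, 721.66]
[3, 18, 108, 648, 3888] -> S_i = 3*6^i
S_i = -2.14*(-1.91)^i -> [-2.14, 4.09, -7.81, 14.91, -28.48]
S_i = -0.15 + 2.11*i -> [-0.15, 1.96, 4.07, 6.18, 8.29]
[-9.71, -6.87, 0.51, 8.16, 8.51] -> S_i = Random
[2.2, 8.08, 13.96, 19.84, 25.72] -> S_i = 2.20 + 5.88*i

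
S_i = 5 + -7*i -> [5, -2, -9, -16, -23]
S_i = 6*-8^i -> [6, -48, 384, -3072, 24576]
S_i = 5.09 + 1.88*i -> [5.09, 6.97, 8.85, 10.73, 12.61]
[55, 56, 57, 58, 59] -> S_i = 55 + 1*i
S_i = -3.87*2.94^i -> [-3.87, -11.38, -33.45, -98.35, -289.13]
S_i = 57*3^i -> [57, 171, 513, 1539, 4617]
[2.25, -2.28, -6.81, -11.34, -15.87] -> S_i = 2.25 + -4.53*i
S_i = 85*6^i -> [85, 510, 3060, 18360, 110160]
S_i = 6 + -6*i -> [6, 0, -6, -12, -18]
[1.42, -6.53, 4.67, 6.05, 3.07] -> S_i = Random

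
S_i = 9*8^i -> [9, 72, 576, 4608, 36864]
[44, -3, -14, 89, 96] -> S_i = Random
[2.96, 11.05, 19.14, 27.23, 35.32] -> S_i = 2.96 + 8.09*i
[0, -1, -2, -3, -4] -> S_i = 0 + -1*i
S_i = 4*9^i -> [4, 36, 324, 2916, 26244]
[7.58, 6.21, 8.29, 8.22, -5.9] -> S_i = Random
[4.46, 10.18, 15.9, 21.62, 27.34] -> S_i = 4.46 + 5.72*i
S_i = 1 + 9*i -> [1, 10, 19, 28, 37]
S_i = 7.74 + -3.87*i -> [7.74, 3.87, 0.0, -3.87, -7.74]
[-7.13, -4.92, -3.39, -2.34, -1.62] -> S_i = -7.13*0.69^i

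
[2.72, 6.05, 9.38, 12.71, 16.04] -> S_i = 2.72 + 3.33*i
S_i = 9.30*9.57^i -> [9.3, 89.0, 851.74, 8151.15, 78006.48]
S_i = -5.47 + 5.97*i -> [-5.47, 0.5, 6.47, 12.44, 18.41]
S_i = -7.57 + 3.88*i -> [-7.57, -3.69, 0.19, 4.07, 7.95]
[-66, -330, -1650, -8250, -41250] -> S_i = -66*5^i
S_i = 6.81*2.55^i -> [6.81, 17.37, 44.28, 112.92, 287.94]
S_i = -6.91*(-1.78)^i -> [-6.91, 12.3, -21.89, 38.97, -69.37]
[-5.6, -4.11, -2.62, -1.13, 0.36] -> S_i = -5.60 + 1.49*i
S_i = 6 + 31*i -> [6, 37, 68, 99, 130]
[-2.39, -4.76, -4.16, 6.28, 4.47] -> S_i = Random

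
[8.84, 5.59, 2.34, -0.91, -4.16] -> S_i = 8.84 + -3.25*i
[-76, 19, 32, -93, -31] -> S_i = Random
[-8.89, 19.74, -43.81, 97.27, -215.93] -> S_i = -8.89*(-2.22)^i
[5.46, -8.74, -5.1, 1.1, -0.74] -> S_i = Random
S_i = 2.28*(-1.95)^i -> [2.28, -4.45, 8.67, -16.91, 32.97]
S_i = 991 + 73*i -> [991, 1064, 1137, 1210, 1283]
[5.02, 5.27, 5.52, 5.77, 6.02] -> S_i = 5.02 + 0.25*i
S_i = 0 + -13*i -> [0, -13, -26, -39, -52]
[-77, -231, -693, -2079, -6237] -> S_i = -77*3^i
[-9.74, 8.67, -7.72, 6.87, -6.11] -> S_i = -9.74*(-0.89)^i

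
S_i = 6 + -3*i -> [6, 3, 0, -3, -6]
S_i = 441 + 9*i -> [441, 450, 459, 468, 477]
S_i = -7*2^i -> [-7, -14, -28, -56, -112]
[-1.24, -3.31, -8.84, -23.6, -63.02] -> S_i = -1.24*2.67^i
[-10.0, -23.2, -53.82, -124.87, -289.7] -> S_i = -10.00*2.32^i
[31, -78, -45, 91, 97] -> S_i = Random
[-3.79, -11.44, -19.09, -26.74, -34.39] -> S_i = -3.79 + -7.65*i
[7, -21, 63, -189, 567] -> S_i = 7*-3^i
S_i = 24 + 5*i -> [24, 29, 34, 39, 44]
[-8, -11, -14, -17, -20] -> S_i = -8 + -3*i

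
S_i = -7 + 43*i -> [-7, 36, 79, 122, 165]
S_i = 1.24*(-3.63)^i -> [1.24, -4.5, 16.34, -59.31, 215.3]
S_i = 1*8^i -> [1, 8, 64, 512, 4096]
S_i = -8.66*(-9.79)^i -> [-8.66, 84.78, -830.01, 8125.8, -79551.55]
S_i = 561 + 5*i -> [561, 566, 571, 576, 581]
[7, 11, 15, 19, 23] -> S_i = 7 + 4*i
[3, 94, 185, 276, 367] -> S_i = 3 + 91*i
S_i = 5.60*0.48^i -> [5.6, 2.69, 1.29, 0.62, 0.3]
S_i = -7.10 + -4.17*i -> [-7.1, -11.27, -15.44, -19.61, -23.78]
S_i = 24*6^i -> [24, 144, 864, 5184, 31104]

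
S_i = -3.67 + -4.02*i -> [-3.67, -7.69, -11.71, -15.73, -19.75]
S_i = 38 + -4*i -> [38, 34, 30, 26, 22]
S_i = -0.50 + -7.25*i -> [-0.5, -7.75, -15.0, -22.25, -29.5]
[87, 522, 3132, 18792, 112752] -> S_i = 87*6^i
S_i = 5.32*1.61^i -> [5.32, 8.57, 13.79, 22.2, 35.74]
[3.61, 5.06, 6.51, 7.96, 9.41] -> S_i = 3.61 + 1.45*i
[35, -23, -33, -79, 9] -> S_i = Random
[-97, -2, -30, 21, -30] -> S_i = Random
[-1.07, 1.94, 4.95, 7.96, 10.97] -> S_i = -1.07 + 3.01*i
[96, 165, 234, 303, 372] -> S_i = 96 + 69*i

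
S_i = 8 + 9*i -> [8, 17, 26, 35, 44]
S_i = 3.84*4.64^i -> [3.84, 17.82, 82.67, 383.61, 1779.93]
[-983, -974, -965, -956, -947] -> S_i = -983 + 9*i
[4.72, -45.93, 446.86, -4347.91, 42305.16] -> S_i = 4.72*(-9.73)^i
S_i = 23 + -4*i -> [23, 19, 15, 11, 7]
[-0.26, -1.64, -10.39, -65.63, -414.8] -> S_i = -0.26*6.32^i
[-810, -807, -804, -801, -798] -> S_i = -810 + 3*i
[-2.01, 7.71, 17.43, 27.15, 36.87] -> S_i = -2.01 + 9.72*i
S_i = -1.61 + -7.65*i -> [-1.61, -9.26, -16.91, -24.56, -32.21]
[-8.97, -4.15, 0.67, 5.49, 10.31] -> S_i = -8.97 + 4.82*i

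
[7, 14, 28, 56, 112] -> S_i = 7*2^i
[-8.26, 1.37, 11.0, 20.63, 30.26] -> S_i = -8.26 + 9.63*i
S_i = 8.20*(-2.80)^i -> [8.2, -22.96, 64.29, -180.01, 504.02]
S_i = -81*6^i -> [-81, -486, -2916, -17496, -104976]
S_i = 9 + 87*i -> [9, 96, 183, 270, 357]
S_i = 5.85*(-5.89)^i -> [5.85, -34.46, 202.95, -1195.37, 7040.72]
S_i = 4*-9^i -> [4, -36, 324, -2916, 26244]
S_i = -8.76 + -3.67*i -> [-8.76, -12.43, -16.1, -19.77, -23.44]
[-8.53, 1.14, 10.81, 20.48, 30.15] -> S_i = -8.53 + 9.67*i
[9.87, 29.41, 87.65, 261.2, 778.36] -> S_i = 9.87*2.98^i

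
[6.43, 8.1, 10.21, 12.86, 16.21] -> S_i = 6.43*1.26^i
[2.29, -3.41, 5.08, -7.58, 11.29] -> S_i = 2.29*(-1.49)^i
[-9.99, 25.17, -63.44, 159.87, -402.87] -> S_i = -9.99*(-2.52)^i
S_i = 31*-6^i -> [31, -186, 1116, -6696, 40176]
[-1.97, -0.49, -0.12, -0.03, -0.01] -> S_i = -1.97*0.25^i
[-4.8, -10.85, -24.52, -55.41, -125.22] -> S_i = -4.80*2.26^i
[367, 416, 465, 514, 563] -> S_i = 367 + 49*i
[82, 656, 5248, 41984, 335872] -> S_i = 82*8^i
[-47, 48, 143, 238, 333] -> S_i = -47 + 95*i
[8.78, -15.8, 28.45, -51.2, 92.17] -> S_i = 8.78*(-1.80)^i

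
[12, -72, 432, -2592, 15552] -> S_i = 12*-6^i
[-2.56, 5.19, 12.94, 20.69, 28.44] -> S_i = -2.56 + 7.75*i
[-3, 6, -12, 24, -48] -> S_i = -3*-2^i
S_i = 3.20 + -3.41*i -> [3.2, -0.21, -3.62, -7.03, -10.44]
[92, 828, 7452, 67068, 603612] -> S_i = 92*9^i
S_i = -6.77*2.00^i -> [-6.77, -13.54, -27.08, -54.16, -108.32]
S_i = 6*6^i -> [6, 36, 216, 1296, 7776]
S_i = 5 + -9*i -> [5, -4, -13, -22, -31]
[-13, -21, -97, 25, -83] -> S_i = Random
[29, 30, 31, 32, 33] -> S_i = 29 + 1*i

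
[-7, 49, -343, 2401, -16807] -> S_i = -7*-7^i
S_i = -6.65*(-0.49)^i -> [-6.65, 3.26, -1.6, 0.78, -0.38]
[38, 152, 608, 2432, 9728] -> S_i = 38*4^i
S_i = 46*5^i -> [46, 230, 1150, 5750, 28750]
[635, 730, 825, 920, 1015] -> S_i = 635 + 95*i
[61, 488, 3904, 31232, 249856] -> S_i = 61*8^i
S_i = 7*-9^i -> [7, -63, 567, -5103, 45927]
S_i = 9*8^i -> [9, 72, 576, 4608, 36864]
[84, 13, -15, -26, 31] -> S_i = Random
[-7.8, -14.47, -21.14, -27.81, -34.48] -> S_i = -7.80 + -6.67*i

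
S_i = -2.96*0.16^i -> [-2.96, -0.47, -0.08, -0.01, -0.0]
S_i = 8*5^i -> [8, 40, 200, 1000, 5000]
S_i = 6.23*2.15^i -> [6.23, 13.39, 28.8, 61.92, 133.12]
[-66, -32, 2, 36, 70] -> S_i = -66 + 34*i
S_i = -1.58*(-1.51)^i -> [-1.58, 2.39, -3.6, 5.44, -8.21]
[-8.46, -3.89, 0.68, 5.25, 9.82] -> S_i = -8.46 + 4.57*i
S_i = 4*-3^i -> [4, -12, 36, -108, 324]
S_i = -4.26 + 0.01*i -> [-4.26, -4.25, -4.24, -4.23, -4.22]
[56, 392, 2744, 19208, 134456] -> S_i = 56*7^i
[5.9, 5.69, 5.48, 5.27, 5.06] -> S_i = 5.90 + -0.21*i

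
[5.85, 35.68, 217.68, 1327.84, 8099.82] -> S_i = 5.85*6.10^i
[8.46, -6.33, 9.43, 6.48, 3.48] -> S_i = Random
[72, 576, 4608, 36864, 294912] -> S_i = 72*8^i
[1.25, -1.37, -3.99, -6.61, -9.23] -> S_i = 1.25 + -2.62*i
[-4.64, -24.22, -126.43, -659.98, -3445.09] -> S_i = -4.64*5.22^i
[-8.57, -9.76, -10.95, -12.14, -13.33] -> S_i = -8.57 + -1.19*i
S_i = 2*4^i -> [2, 8, 32, 128, 512]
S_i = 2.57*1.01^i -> [2.57, 2.6, 2.62, 2.65, 2.67]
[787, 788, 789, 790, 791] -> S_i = 787 + 1*i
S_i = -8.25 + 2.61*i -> [-8.25, -5.64, -3.03, -0.42, 2.19]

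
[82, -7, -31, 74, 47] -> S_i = Random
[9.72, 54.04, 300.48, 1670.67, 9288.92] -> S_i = 9.72*5.56^i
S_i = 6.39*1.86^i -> [6.39, 11.89, 22.11, 41.12, 76.48]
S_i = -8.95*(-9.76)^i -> [-8.95, 87.35, -852.56, 8320.94, -81212.39]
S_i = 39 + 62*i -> [39, 101, 163, 225, 287]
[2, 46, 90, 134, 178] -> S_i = 2 + 44*i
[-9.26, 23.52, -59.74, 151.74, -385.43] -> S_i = -9.26*(-2.54)^i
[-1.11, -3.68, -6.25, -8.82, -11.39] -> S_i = -1.11 + -2.57*i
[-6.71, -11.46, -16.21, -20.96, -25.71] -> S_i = -6.71 + -4.75*i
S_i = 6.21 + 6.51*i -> [6.21, 12.72, 19.23, 25.74, 32.25]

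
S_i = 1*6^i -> [1, 6, 36, 216, 1296]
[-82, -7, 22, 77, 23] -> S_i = Random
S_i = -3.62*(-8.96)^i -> [-3.62, 32.44, -290.62, 2603.95, -23331.39]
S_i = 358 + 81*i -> [358, 439, 520, 601, 682]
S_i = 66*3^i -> [66, 198, 594, 1782, 5346]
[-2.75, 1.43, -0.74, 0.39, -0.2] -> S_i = -2.75*(-0.52)^i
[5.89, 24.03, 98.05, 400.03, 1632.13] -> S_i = 5.89*4.08^i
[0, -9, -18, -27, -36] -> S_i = 0 + -9*i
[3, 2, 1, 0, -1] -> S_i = 3 + -1*i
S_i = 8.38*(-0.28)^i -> [8.38, -2.35, 0.66, -0.18, 0.05]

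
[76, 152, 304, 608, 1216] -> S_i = 76*2^i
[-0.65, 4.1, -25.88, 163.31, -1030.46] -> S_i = -0.65*(-6.31)^i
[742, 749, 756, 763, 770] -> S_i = 742 + 7*i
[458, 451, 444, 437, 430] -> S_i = 458 + -7*i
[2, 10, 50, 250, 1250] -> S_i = 2*5^i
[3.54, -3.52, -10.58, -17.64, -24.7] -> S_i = 3.54 + -7.06*i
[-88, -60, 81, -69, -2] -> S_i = Random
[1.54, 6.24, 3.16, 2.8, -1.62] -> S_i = Random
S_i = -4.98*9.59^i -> [-4.98, -47.76, -458.0, -4392.23, -42121.49]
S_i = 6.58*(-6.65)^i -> [6.58, -43.76, 290.98, -1935.04, 12868.04]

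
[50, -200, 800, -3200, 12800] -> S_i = 50*-4^i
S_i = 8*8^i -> [8, 64, 512, 4096, 32768]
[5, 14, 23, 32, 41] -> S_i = 5 + 9*i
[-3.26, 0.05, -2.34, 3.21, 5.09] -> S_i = Random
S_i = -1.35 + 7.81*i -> [-1.35, 6.46, 14.27, 22.08, 29.89]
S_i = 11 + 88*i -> [11, 99, 187, 275, 363]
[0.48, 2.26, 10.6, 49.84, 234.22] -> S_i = 0.48*4.70^i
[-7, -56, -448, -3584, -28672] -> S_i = -7*8^i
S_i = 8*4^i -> [8, 32, 128, 512, 2048]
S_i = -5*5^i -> [-5, -25, -125, -625, -3125]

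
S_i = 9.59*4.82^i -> [9.59, 46.22, 222.8, 1073.89, 5176.15]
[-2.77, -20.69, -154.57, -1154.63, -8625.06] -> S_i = -2.77*7.47^i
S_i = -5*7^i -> [-5, -35, -245, -1715, -12005]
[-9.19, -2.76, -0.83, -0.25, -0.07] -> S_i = -9.19*0.30^i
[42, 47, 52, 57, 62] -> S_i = 42 + 5*i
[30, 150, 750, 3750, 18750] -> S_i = 30*5^i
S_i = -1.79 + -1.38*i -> [-1.79, -3.17, -4.55, -5.93, -7.31]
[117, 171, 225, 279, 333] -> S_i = 117 + 54*i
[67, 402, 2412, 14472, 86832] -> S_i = 67*6^i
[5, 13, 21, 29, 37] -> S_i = 5 + 8*i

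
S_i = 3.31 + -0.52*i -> [3.31, 2.79, 2.27, 1.75, 1.23]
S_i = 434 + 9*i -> [434, 443, 452, 461, 470]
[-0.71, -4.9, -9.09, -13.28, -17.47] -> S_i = -0.71 + -4.19*i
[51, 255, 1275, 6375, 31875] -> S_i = 51*5^i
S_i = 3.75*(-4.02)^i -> [3.75, -15.08, 60.6, -243.62, 979.34]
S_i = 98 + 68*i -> [98, 166, 234, 302, 370]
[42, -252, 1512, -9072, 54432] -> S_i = 42*-6^i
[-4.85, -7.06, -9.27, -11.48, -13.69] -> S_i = -4.85 + -2.21*i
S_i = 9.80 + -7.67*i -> [9.8, 2.13, -5.54, -13.21, -20.88]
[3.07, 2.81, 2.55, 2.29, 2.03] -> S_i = 3.07 + -0.26*i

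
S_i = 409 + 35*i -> [409, 444, 479, 514, 549]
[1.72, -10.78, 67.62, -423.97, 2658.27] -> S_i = 1.72*(-6.27)^i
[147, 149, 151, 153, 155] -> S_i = 147 + 2*i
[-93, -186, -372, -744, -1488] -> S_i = -93*2^i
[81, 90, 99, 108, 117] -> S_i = 81 + 9*i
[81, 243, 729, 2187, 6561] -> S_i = 81*3^i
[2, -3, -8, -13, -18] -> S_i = 2 + -5*i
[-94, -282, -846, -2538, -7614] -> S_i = -94*3^i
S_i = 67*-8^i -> [67, -536, 4288, -34304, 274432]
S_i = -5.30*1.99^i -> [-5.3, -10.55, -20.99, -41.77, -83.12]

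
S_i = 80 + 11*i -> [80, 91, 102, 113, 124]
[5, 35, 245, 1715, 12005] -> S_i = 5*7^i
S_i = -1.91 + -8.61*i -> [-1.91, -10.52, -19.13, -27.74, -36.35]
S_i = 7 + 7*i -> [7, 14, 21, 28, 35]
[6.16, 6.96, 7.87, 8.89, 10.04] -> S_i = 6.16*1.13^i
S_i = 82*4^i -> [82, 328, 1312, 5248, 20992]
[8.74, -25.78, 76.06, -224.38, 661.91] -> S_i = 8.74*(-2.95)^i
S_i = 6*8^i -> [6, 48, 384, 3072, 24576]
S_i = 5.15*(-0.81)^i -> [5.15, -4.17, 3.38, -2.74, 2.22]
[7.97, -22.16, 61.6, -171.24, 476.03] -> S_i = 7.97*(-2.78)^i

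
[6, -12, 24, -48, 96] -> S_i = 6*-2^i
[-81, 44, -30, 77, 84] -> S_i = Random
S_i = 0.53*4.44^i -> [0.53, 2.35, 10.45, 46.39, 205.97]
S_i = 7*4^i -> [7, 28, 112, 448, 1792]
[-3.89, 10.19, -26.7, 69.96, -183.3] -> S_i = -3.89*(-2.62)^i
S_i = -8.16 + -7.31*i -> [-8.16, -15.47, -22.78, -30.09, -37.4]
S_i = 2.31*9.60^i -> [2.31, 22.18, 212.89, 2043.74, 19619.91]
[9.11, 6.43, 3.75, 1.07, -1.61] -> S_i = 9.11 + -2.68*i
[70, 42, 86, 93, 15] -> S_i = Random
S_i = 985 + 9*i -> [985, 994, 1003, 1012, 1021]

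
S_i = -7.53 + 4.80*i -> [-7.53, -2.73, 2.07, 6.87, 11.67]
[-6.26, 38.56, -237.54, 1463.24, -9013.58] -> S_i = -6.26*(-6.16)^i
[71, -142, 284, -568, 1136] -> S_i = 71*-2^i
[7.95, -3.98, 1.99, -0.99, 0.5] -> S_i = 7.95*(-0.50)^i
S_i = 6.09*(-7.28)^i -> [6.09, -44.34, 322.76, -2349.69, 17105.78]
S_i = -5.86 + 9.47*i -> [-5.86, 3.61, 13.08, 22.55, 32.02]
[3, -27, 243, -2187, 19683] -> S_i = 3*-9^i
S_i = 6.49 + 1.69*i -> [6.49, 8.18, 9.87, 11.56, 13.25]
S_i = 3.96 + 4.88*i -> [3.96, 8.84, 13.72, 18.6, 23.48]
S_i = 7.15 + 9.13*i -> [7.15, 16.28, 25.41, 34.54, 43.67]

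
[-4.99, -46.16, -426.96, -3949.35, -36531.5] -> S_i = -4.99*9.25^i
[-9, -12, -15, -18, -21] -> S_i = -9 + -3*i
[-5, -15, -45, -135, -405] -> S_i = -5*3^i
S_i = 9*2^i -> [9, 18, 36, 72, 144]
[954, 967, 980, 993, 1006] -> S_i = 954 + 13*i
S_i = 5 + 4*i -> [5, 9, 13, 17, 21]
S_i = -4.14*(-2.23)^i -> [-4.14, 9.23, -20.59, 45.91, -102.38]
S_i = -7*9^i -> [-7, -63, -567, -5103, -45927]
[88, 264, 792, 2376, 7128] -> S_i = 88*3^i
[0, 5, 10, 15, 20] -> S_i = 0 + 5*i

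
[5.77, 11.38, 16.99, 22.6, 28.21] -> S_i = 5.77 + 5.61*i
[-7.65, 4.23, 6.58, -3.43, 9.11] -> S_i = Random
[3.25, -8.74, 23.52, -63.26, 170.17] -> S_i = 3.25*(-2.69)^i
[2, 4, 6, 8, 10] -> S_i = 2 + 2*i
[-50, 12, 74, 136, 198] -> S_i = -50 + 62*i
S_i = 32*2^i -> [32, 64, 128, 256, 512]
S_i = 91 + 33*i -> [91, 124, 157, 190, 223]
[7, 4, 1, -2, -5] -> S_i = 7 + -3*i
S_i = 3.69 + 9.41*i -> [3.69, 13.1, 22.51, 31.92, 41.33]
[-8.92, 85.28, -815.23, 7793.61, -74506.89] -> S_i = -8.92*(-9.56)^i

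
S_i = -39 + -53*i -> [-39, -92, -145, -198, -251]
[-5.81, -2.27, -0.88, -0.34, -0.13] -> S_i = -5.81*0.39^i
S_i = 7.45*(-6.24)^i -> [7.45, -46.49, 290.09, -1810.13, 11295.22]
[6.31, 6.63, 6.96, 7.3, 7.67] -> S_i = 6.31*1.05^i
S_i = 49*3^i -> [49, 147, 441, 1323, 3969]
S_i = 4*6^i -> [4, 24, 144, 864, 5184]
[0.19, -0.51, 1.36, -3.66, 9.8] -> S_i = 0.19*(-2.68)^i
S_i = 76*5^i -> [76, 380, 1900, 9500, 47500]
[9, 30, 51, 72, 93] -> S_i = 9 + 21*i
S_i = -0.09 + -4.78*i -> [-0.09, -4.87, -9.65, -14.43, -19.21]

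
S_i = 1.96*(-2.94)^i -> [1.96, -5.76, 16.94, -49.81, 146.44]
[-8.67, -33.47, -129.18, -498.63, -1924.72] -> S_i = -8.67*3.86^i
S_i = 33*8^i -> [33, 264, 2112, 16896, 135168]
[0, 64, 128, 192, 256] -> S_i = 0 + 64*i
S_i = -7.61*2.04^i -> [-7.61, -15.52, -31.67, -64.61, -131.8]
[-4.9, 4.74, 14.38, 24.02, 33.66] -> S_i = -4.90 + 9.64*i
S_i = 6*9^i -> [6, 54, 486, 4374, 39366]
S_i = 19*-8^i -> [19, -152, 1216, -9728, 77824]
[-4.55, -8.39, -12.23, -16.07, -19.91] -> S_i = -4.55 + -3.84*i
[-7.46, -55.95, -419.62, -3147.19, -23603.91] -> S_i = -7.46*7.50^i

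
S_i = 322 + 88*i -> [322, 410, 498, 586, 674]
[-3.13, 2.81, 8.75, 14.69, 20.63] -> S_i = -3.13 + 5.94*i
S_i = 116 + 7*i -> [116, 123, 130, 137, 144]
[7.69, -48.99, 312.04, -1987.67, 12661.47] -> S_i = 7.69*(-6.37)^i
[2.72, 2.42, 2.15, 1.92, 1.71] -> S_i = 2.72*0.89^i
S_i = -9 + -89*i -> [-9, -98, -187, -276, -365]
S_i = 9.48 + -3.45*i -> [9.48, 6.03, 2.58, -0.87, -4.32]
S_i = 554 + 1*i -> [554, 555, 556, 557, 558]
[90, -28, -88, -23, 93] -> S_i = Random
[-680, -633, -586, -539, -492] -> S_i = -680 + 47*i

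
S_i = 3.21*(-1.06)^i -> [3.21, -3.4, 3.61, -3.82, 4.05]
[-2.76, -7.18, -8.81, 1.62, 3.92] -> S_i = Random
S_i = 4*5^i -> [4, 20, 100, 500, 2500]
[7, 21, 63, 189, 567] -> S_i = 7*3^i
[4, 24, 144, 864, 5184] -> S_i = 4*6^i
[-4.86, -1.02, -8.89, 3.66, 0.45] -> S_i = Random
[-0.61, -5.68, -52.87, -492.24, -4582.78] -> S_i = -0.61*9.31^i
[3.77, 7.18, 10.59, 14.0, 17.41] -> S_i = 3.77 + 3.41*i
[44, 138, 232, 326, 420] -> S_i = 44 + 94*i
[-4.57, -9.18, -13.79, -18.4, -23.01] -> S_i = -4.57 + -4.61*i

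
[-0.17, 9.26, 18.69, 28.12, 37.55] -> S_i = -0.17 + 9.43*i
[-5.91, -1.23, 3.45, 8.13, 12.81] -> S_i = -5.91 + 4.68*i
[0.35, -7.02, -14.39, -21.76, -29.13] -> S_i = 0.35 + -7.37*i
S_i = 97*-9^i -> [97, -873, 7857, -70713, 636417]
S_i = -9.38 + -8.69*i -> [-9.38, -18.07, -26.76, -35.45, -44.14]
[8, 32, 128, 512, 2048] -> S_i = 8*4^i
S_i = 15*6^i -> [15, 90, 540, 3240, 19440]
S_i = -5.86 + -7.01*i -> [-5.86, -12.87, -19.88, -26.89, -33.9]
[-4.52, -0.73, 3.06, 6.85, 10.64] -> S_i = -4.52 + 3.79*i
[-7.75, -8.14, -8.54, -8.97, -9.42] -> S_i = -7.75*1.05^i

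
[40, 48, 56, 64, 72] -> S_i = 40 + 8*i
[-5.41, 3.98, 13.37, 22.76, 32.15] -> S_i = -5.41 + 9.39*i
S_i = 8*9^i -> [8, 72, 648, 5832, 52488]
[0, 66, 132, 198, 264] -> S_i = 0 + 66*i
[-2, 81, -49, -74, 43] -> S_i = Random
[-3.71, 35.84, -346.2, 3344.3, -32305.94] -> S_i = -3.71*(-9.66)^i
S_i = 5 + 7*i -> [5, 12, 19, 26, 33]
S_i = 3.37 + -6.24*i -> [3.37, -2.87, -9.11, -15.35, -21.59]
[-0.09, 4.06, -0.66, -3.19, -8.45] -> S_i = Random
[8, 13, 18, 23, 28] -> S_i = 8 + 5*i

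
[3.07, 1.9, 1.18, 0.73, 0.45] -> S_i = 3.07*0.62^i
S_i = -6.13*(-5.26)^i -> [-6.13, 32.24, -169.6, 892.11, -4692.49]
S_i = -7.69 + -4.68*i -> [-7.69, -12.37, -17.05, -21.73, -26.41]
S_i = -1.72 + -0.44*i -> [-1.72, -2.16, -2.6, -3.04, -3.48]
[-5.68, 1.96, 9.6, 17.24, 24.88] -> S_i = -5.68 + 7.64*i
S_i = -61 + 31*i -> [-61, -30, 1, 32, 63]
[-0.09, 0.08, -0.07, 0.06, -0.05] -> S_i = -0.09*(-0.86)^i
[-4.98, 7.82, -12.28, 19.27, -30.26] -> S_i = -4.98*(-1.57)^i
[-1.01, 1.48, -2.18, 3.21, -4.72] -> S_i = -1.01*(-1.47)^i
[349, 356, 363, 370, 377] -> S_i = 349 + 7*i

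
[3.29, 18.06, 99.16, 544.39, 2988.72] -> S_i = 3.29*5.49^i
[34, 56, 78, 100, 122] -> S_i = 34 + 22*i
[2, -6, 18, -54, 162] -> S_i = 2*-3^i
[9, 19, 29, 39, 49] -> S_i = 9 + 10*i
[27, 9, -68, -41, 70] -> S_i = Random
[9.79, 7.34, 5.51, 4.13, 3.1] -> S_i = 9.79*0.75^i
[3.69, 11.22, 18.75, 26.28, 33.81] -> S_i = 3.69 + 7.53*i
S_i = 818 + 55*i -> [818, 873, 928, 983, 1038]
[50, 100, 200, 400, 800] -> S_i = 50*2^i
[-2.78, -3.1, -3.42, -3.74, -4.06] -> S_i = -2.78 + -0.32*i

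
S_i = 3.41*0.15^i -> [3.41, 0.51, 0.08, 0.01, 0.0]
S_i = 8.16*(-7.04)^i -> [8.16, -57.45, 404.42, -2847.14, 20043.83]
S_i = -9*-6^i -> [-9, 54, -324, 1944, -11664]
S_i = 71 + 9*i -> [71, 80, 89, 98, 107]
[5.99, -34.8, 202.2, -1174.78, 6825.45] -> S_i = 5.99*(-5.81)^i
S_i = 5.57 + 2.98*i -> [5.57, 8.55, 11.53, 14.51, 17.49]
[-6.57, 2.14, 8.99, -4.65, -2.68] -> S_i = Random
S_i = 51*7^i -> [51, 357, 2499, 17493, 122451]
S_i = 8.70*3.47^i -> [8.7, 30.19, 104.76, 363.5, 1261.35]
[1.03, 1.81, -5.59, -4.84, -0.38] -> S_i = Random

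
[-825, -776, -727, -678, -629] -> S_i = -825 + 49*i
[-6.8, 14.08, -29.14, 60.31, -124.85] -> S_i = -6.80*(-2.07)^i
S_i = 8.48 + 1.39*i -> [8.48, 9.87, 11.26, 12.65, 14.04]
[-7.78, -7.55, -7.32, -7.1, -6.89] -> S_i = -7.78*0.97^i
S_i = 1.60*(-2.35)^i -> [1.6, -3.76, 8.84, -20.76, 48.8]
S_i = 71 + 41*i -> [71, 112, 153, 194, 235]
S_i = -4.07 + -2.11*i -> [-4.07, -6.18, -8.29, -10.4, -12.51]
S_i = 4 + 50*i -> [4, 54, 104, 154, 204]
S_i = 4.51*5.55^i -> [4.51, 25.03, 138.92, 771.0, 4279.06]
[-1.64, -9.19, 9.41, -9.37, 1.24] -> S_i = Random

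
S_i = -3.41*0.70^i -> [-3.41, -2.39, -1.67, -1.17, -0.82]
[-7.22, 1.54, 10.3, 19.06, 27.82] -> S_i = -7.22 + 8.76*i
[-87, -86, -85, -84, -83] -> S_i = -87 + 1*i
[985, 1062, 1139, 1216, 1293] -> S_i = 985 + 77*i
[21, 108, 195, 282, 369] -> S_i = 21 + 87*i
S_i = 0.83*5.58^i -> [0.83, 4.63, 25.84, 144.21, 804.66]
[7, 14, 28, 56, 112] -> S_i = 7*2^i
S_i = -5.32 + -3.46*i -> [-5.32, -8.78, -12.24, -15.7, -19.16]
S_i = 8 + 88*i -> [8, 96, 184, 272, 360]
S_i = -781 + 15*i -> [-781, -766, -751, -736, -721]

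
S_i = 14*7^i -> [14, 98, 686, 4802, 33614]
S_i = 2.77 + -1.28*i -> [2.77, 1.49, 0.21, -1.07, -2.35]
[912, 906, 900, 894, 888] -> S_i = 912 + -6*i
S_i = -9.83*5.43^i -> [-9.83, -53.38, -289.84, -1573.81, -8545.8]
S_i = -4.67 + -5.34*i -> [-4.67, -10.01, -15.35, -20.69, -26.03]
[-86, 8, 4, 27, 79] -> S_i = Random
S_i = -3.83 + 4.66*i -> [-3.83, 0.83, 5.49, 10.15, 14.81]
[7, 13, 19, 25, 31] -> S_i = 7 + 6*i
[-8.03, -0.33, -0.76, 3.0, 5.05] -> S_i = Random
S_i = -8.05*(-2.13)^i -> [-8.05, 17.15, -36.52, 77.79, -165.7]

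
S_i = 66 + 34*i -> [66, 100, 134, 168, 202]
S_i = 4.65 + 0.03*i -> [4.65, 4.68, 4.71, 4.74, 4.77]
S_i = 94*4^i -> [94, 376, 1504, 6016, 24064]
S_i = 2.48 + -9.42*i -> [2.48, -6.94, -16.36, -25.78, -35.2]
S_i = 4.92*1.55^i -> [4.92, 7.63, 11.82, 18.32, 28.4]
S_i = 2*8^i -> [2, 16, 128, 1024, 8192]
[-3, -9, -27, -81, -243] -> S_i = -3*3^i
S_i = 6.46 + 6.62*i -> [6.46, 13.08, 19.7, 26.32, 32.94]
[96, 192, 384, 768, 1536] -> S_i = 96*2^i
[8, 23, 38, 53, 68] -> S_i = 8 + 15*i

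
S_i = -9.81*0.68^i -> [-9.81, -6.67, -4.54, -3.08, -2.1]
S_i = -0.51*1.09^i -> [-0.51, -0.56, -0.61, -0.66, -0.72]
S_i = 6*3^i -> [6, 18, 54, 162, 486]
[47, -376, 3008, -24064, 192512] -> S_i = 47*-8^i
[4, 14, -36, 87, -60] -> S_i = Random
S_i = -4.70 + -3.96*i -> [-4.7, -8.66, -12.62, -16.58, -20.54]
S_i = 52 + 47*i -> [52, 99, 146, 193, 240]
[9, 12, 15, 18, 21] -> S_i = 9 + 3*i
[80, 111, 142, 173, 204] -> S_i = 80 + 31*i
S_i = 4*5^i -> [4, 20, 100, 500, 2500]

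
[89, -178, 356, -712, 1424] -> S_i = 89*-2^i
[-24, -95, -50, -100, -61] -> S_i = Random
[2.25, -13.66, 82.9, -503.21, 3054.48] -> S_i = 2.25*(-6.07)^i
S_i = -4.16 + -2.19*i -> [-4.16, -6.35, -8.54, -10.73, -12.92]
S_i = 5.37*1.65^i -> [5.37, 8.86, 14.62, 24.12, 39.8]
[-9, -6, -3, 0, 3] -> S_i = -9 + 3*i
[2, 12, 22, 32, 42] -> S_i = 2 + 10*i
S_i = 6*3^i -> [6, 18, 54, 162, 486]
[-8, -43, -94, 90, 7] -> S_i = Random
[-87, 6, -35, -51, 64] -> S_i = Random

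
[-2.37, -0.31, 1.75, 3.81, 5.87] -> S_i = -2.37 + 2.06*i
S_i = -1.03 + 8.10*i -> [-1.03, 7.07, 15.17, 23.27, 31.37]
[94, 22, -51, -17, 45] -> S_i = Random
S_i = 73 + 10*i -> [73, 83, 93, 103, 113]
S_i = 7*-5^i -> [7, -35, 175, -875, 4375]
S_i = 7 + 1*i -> [7, 8, 9, 10, 11]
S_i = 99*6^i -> [99, 594, 3564, 21384, 128304]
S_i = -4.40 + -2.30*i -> [-4.4, -6.7, -9.0, -11.3, -13.6]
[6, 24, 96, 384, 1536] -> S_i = 6*4^i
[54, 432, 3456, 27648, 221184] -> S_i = 54*8^i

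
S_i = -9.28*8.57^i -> [-9.28, -79.53, -681.57, -5841.04, -50057.74]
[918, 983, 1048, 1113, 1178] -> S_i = 918 + 65*i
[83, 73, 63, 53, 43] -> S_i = 83 + -10*i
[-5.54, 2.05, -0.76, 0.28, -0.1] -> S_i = -5.54*(-0.37)^i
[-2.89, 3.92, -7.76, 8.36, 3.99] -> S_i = Random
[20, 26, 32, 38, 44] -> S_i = 20 + 6*i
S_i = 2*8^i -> [2, 16, 128, 1024, 8192]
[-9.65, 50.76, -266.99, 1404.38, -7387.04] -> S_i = -9.65*(-5.26)^i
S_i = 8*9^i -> [8, 72, 648, 5832, 52488]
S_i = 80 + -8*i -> [80, 72, 64, 56, 48]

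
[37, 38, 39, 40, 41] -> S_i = 37 + 1*i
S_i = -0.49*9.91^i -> [-0.49, -4.86, -48.12, -476.89, -4725.97]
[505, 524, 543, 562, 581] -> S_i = 505 + 19*i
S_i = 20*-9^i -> [20, -180, 1620, -14580, 131220]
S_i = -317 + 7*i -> [-317, -310, -303, -296, -289]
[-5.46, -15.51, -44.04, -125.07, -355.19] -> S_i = -5.46*2.84^i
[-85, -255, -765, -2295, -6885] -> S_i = -85*3^i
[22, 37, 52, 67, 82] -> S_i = 22 + 15*i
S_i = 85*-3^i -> [85, -255, 765, -2295, 6885]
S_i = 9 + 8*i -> [9, 17, 25, 33, 41]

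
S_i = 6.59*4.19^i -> [6.59, 27.61, 115.69, 484.76, 2031.15]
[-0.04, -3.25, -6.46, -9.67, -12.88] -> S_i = -0.04 + -3.21*i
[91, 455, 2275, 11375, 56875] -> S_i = 91*5^i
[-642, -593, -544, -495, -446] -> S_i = -642 + 49*i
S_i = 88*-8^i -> [88, -704, 5632, -45056, 360448]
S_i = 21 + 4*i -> [21, 25, 29, 33, 37]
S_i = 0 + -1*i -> [0, -1, -2, -3, -4]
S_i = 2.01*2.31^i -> [2.01, 4.64, 10.73, 24.78, 57.23]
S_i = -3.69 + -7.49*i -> [-3.69, -11.18, -18.67, -26.16, -33.65]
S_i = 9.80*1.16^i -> [9.8, 11.37, 13.19, 15.3, 17.74]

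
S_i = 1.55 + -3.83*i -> [1.55, -2.28, -6.11, -9.94, -13.77]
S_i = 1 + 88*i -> [1, 89, 177, 265, 353]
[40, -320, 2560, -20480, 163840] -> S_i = 40*-8^i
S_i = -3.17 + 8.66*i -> [-3.17, 5.49, 14.15, 22.81, 31.47]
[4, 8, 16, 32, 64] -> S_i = 4*2^i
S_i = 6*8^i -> [6, 48, 384, 3072, 24576]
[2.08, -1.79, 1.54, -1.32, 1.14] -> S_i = 2.08*(-0.86)^i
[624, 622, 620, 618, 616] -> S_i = 624 + -2*i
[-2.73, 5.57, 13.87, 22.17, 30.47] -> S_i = -2.73 + 8.30*i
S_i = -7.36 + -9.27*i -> [-7.36, -16.63, -25.9, -35.17, -44.44]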